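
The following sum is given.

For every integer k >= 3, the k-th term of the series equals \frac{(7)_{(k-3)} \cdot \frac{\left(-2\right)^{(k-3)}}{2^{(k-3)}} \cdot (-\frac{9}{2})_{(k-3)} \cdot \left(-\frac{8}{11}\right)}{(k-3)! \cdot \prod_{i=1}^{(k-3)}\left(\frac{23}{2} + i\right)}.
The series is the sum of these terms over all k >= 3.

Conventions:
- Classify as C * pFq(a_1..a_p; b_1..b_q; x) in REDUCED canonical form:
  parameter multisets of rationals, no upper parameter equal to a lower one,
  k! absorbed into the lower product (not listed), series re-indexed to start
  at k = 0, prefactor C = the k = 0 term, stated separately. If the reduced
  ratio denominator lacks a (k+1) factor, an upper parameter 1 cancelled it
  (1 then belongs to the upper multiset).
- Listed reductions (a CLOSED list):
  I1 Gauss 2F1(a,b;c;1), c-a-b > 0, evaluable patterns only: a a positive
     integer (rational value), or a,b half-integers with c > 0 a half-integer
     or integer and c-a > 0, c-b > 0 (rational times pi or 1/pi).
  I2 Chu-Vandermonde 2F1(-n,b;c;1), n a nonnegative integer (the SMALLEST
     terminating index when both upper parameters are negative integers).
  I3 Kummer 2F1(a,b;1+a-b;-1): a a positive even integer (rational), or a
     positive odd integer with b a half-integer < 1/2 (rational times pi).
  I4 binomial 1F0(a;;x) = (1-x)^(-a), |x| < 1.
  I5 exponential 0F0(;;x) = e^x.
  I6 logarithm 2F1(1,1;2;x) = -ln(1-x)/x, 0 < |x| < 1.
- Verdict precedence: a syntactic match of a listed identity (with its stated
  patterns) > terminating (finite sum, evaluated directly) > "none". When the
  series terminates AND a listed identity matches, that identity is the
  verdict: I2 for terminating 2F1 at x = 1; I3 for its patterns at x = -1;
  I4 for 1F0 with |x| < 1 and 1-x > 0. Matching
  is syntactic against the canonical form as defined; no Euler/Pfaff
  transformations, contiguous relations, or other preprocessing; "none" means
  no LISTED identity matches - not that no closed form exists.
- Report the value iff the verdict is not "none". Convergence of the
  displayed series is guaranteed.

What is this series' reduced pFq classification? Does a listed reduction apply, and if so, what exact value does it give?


With C = -\frac{8}{11}: the canonical form is 2F1(-\frac{9}{2}, 7; \frac{25}{2}; -1). Verdict: Kummer's theorem (I3) fires (x = -1; c = \frac{25}{2} equals 1+a-b for upper {-\frac{9}{2}, 7}: listed pattern). Value: \left(-\frac{30421755}{16777216}\right) \cdot \pi.

Structural cue: from the first term -\frac{8}{11}: the two k-th powers (C = -8/11, x = -1) combine into one argument.
Ratio: r(k) = -1 * (k-\frac{9}{2}) (k+7) / [(k+\frac{25}{2}) (k+1)] - poly over poly, x = -1 from leading terms; C = -\frac{8}{11} at k = 0.


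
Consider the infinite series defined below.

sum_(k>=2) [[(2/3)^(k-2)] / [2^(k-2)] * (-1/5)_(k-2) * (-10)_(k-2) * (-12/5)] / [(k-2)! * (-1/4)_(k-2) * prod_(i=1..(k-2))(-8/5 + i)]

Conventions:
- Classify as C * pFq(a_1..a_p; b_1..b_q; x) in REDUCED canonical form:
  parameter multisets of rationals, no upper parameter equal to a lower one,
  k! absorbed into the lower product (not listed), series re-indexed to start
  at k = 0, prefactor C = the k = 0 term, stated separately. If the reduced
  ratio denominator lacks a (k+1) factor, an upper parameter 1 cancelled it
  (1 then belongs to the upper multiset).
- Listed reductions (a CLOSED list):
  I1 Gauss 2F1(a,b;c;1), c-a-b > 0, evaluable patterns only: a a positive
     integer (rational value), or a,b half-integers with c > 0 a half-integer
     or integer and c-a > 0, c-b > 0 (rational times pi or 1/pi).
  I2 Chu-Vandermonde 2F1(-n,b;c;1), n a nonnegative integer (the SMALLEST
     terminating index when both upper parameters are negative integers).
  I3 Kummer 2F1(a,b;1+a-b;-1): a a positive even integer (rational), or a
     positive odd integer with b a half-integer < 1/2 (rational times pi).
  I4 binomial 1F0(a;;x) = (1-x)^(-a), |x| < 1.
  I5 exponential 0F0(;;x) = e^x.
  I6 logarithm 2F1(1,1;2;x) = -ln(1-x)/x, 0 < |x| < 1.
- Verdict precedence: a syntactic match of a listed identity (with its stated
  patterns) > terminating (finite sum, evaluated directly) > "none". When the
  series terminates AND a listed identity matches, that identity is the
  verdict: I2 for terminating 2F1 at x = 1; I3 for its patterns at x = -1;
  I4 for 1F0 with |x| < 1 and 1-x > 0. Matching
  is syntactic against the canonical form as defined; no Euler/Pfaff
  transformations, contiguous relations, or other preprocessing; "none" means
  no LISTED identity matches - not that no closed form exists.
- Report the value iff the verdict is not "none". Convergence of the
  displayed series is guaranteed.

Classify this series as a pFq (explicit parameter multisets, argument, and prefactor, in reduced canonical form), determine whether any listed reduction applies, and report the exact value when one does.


Prefactor -12/5, argument 1/3: 2F2 with upper {-10, -1/5} over lower {-3/5, -1/4}. Verdict: terminating - no listed pattern fits, but -10 in the upper list cuts the series at k = 10; direct evaluation. Its exact value is 787235682323147254108/100154335573804656375.

First insight: t_0 being -12/5, the lower running product (prefactor -12/5) is a rising factorial.
Adjacent-term ratio: r(k) = (1/3) * (k-10) (k-1/5) / [(k-3/5) (k-1/4) (k+1)] ; factor over Q: parameters, x = (1/3), and C = -12/5.


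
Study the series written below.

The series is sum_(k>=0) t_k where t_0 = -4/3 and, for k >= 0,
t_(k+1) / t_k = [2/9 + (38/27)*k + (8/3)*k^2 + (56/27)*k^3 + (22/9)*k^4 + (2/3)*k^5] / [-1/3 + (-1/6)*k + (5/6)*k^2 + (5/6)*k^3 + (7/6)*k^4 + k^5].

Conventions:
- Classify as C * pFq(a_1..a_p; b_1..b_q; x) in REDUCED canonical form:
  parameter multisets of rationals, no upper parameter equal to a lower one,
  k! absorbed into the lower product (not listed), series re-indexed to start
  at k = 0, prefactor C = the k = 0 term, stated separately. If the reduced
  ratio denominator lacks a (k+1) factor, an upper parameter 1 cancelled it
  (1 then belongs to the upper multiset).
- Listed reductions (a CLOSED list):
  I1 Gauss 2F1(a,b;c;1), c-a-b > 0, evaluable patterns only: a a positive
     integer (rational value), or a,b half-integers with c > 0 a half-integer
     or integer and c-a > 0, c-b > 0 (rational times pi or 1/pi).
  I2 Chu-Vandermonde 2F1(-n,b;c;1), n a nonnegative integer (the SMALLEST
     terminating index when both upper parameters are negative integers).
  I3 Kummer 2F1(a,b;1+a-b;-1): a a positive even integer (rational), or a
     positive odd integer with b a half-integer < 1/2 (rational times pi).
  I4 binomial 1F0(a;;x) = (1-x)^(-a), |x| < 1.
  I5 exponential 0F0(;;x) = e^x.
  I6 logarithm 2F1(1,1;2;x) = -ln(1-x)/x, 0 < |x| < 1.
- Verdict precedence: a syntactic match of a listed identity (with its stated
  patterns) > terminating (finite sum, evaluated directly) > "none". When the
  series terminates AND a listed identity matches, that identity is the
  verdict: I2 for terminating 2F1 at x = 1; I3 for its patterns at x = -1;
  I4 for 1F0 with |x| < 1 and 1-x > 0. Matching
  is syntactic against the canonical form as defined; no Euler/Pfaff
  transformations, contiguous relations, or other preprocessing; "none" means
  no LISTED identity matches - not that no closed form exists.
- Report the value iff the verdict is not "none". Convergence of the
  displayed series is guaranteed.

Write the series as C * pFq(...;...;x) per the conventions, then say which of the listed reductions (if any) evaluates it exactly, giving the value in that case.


First insight: t_0 being -4/3, factor the ratio over Q (prefactor -4/3): negated roots = parameters.
Term ratio: r(k) = (2/3) * (k+1/3) (k+1/3) (k+3) / [(k-1/2) (k+2/3) (k+1)] - rational in k, leading ratio (2/3); with t_0 = -4/3, classification follows.

With C = -4/3: the canonical form is 3F2(1/3, 1/3, 3; -1/2, 2/3; 2/3). Verdict: none here - no I1-I6 shape fits x = 2/3 with lower {-1/2, 2/3}.


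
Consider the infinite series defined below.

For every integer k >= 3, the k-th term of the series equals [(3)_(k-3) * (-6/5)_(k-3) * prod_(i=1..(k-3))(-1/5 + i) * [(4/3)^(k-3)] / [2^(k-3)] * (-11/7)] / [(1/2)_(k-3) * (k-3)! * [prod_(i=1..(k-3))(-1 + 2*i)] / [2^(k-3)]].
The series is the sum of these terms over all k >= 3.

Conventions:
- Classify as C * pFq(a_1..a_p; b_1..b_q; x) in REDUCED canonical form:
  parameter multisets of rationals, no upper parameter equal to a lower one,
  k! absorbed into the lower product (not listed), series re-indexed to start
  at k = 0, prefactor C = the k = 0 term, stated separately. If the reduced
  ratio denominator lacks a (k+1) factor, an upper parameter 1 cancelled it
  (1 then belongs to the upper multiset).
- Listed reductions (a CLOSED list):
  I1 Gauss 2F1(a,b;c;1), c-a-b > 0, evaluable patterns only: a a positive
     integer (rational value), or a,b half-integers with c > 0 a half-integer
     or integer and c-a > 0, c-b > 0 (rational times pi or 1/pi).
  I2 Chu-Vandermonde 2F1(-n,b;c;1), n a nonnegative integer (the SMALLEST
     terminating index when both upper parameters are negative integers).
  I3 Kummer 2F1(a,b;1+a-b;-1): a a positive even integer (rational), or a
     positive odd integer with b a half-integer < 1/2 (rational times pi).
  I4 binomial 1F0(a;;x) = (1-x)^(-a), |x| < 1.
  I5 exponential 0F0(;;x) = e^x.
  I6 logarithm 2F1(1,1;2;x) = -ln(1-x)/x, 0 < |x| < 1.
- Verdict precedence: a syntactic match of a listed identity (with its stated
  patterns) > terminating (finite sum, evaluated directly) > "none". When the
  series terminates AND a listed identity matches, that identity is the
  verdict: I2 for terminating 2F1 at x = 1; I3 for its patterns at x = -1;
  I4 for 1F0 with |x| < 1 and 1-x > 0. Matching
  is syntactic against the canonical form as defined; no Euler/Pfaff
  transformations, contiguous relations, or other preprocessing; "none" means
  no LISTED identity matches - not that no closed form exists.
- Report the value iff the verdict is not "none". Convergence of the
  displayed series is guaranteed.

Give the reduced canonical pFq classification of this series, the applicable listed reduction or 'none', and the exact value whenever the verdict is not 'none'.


Canonical form: C = -11/7 times 3F2 with upper {-6/5, 4/5, 3}, lower {1/2, 1/2}, x = 2/3. Verdict: none (x = 2/3): each listed identity misses the multisets {-6/5, 4/5, 3} ; {1/2, 1/2}.

Key step: with t_0 = -11/7, the lower odd product (C = -11/7, x = 2/3) is 2^k (1/2)_k.
Step ratio: r(k) = (2/3) * (k-6/5) (k+4/5) (k+3) / [(k+1/2) (k+1/2) (k+1)] - poly over poly, x = (2/3) from leading terms; C = -11/7 at k = 0.


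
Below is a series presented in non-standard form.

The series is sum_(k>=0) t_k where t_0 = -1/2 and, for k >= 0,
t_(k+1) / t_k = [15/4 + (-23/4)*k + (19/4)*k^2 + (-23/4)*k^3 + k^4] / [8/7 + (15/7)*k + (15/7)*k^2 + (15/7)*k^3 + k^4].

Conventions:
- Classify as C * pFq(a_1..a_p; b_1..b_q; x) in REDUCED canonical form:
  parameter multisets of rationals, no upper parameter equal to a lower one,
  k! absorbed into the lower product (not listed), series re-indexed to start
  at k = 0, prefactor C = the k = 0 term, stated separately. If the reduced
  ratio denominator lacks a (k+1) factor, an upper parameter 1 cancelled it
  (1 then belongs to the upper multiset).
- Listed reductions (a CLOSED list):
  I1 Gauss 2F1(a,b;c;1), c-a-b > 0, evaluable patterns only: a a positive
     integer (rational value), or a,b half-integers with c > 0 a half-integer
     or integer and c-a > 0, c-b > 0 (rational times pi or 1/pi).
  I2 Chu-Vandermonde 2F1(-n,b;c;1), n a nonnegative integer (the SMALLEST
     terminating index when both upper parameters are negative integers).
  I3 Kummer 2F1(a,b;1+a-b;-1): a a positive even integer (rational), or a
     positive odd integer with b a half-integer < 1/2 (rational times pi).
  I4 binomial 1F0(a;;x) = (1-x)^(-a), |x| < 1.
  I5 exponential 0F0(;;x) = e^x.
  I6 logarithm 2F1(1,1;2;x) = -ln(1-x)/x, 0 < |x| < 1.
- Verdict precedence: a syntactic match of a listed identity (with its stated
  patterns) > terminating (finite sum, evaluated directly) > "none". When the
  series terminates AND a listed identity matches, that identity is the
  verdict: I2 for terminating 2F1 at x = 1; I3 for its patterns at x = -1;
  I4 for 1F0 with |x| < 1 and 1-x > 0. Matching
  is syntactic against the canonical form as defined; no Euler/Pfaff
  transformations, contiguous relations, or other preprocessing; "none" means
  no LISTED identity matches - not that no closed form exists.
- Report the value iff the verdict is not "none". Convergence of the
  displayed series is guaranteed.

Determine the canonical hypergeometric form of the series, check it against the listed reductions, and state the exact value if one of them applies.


Prefactor -1/2, argument 1: 2F1 with upper {-5, -3/4} over lower {8/7}. Verdict (x = 1): the Chu-Vandermonde identity I2 applies (terminating 2F1 at x = 1 with n = 5, b = -3/4, c = 8/7). Value: -7123041/3801088.

First insight: x = 1 and factor the ratio over Q (C = -1/2): negated roots = parameters.
Term ratio: r(k) = 1 * (k-5) (k-3/4) / [(k+8/7) (k+1)] - rational in k. x = 1; t_0 = -1/2; negate the roots.


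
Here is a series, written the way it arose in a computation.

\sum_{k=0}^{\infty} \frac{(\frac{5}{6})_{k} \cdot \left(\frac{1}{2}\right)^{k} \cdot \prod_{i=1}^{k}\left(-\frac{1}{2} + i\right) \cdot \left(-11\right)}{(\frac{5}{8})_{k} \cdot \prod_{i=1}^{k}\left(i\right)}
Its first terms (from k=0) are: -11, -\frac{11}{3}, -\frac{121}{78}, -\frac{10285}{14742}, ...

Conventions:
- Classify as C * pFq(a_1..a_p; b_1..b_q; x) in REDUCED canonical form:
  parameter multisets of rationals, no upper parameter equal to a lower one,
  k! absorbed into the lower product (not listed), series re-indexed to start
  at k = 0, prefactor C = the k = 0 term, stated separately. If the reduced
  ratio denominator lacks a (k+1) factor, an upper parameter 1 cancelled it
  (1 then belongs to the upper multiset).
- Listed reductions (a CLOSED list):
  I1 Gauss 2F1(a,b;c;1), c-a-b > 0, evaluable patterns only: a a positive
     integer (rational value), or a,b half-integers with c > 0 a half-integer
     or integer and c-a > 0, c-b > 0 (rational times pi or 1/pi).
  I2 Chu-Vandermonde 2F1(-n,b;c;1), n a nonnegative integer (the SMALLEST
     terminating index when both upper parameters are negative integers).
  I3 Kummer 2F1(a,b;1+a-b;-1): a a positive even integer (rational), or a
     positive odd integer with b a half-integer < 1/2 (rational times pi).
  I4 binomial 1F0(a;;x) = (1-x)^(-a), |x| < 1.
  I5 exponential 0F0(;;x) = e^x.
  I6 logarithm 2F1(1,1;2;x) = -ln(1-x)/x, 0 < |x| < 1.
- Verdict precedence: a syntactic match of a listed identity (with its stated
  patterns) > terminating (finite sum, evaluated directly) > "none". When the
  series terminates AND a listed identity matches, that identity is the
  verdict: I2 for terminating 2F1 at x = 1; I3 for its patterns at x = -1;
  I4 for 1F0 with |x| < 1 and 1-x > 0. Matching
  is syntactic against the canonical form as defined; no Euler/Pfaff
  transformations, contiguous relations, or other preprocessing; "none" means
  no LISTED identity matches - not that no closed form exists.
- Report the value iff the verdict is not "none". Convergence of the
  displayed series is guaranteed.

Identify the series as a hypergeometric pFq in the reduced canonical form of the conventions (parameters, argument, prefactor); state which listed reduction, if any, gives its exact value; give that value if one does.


Structural cue: from the first term -11: the running product (prefactor -11) telescopes to a rising factorial.
Ratio: r(k) = \frac{1}{2} * (k+\frac{1}{2}) (k+\frac{5}{6}) / [(k+\frac{5}{8}) (k+1)] - rational in k, leading ratio \frac{1}{2}; with t_0 = -11, classification follows.

This is -11 * 2F1(\frac{1}{2}, \frac{5}{6}; \frac{5}{8}; \frac{1}{2}) in reduced canonical form. Verdict: none. Every listed pattern misses the 2F1 form at \frac{1}{2}, upper {\frac{1}{2}, \frac{5}{6}}.


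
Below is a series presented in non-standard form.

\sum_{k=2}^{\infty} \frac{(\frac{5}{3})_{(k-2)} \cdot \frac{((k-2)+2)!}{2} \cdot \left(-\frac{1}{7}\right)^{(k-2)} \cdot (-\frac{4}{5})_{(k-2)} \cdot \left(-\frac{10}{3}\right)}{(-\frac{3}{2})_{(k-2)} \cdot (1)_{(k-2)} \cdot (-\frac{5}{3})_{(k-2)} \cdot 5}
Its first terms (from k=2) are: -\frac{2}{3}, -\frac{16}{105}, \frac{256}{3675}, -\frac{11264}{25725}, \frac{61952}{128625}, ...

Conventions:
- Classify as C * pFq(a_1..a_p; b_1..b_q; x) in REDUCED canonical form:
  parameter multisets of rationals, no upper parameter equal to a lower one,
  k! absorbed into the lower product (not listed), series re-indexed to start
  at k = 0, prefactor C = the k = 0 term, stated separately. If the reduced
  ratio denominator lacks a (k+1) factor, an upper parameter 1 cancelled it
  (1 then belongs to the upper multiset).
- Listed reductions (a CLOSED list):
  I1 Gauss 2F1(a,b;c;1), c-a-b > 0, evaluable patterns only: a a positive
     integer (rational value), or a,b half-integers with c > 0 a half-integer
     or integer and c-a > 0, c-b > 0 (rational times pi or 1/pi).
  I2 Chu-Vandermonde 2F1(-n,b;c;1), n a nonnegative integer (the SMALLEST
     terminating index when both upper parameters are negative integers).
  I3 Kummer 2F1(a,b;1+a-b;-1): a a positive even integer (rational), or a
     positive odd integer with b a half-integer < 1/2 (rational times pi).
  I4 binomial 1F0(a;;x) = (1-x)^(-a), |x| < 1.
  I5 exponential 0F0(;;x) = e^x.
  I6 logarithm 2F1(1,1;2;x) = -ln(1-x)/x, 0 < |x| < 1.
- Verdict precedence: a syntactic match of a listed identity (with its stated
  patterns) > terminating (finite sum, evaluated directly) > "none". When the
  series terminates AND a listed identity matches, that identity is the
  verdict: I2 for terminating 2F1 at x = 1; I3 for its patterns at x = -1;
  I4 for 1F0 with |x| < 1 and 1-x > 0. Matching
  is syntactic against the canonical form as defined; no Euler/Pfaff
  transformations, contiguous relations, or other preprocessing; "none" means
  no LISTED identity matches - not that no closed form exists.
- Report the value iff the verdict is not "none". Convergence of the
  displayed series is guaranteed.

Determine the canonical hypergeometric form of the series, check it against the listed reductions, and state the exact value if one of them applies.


The series (x = -\frac{1}{7}) is 3F2: upper {-\frac{4}{5}, \frac{5}{3}, 3}, lower {-\frac{5}{3}, -\frac{3}{2}}, prefactor -\frac{2}{3}. Verdict: none - at argument -\frac{1}{7} the multisets {-\frac{4}{5}, \frac{5}{3}, 3} ; {-\frac{5}{3}, -\frac{3}{2}} match no listed identity.

The tell: t_0 = -\frac{2}{3} here, and (1)_k (C = -2/3) is k! itself.
Ratio: r(k) = -\frac{1}{7} * (k-\frac{4}{5}) (k+\frac{5}{3}) (k+3) / [(k-\frac{5}{3}) (k-\frac{3}{2}) (k+1)] - poly over poly, x = -\frac{1}{7} from leading terms; C = -\frac{2}{3} at k = 0.


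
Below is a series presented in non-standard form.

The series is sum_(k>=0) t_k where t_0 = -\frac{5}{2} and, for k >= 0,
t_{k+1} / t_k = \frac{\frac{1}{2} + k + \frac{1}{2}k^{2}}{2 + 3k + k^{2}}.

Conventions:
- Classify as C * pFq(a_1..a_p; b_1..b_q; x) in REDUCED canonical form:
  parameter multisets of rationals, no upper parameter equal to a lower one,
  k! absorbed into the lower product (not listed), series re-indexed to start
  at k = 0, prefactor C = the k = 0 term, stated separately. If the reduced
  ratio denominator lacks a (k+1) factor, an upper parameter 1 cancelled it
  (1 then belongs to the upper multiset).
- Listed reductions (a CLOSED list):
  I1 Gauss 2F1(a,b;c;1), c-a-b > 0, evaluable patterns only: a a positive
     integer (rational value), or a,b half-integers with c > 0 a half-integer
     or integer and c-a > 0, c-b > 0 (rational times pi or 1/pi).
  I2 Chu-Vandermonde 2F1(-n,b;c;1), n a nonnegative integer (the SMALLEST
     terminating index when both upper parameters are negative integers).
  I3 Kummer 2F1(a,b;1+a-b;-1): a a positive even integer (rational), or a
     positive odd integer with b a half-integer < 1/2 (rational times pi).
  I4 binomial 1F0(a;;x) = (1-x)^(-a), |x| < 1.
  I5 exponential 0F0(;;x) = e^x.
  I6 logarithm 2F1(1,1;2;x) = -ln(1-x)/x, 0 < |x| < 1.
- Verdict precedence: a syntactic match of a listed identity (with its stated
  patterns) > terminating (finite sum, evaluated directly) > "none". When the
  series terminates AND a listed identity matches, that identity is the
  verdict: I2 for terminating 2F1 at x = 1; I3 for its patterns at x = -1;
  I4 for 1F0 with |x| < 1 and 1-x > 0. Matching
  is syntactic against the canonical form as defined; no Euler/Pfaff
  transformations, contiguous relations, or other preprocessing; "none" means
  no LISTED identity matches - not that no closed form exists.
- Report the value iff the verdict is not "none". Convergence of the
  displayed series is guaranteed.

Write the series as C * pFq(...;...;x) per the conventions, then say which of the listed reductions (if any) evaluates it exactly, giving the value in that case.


First insight: t_0 being -\frac{5}{2}, factor the ratio over Q (C = -5/2, x = 1/2): negated roots = parameters.
Term ratio: r(k) = \frac{1}{2} * (k+1) (k+1) / [(k+2) (k+1)] - rational; roots negated = parameters, x = \frac{1}{2}, C = -\frac{5}{2}.

x = \frac{1}{2} here; the reduced form reads 2F1, upper {1, 1}, lower {2}, C = -\frac{5}{2}. Verdict at x = \frac{1}{2}: the I6 logarithm reduction matches (the logarithm: parameters (1,1;2), x = \frac{1}{2}). Sum: 5 \cdot \ln\left(\frac{1}{2}\right).


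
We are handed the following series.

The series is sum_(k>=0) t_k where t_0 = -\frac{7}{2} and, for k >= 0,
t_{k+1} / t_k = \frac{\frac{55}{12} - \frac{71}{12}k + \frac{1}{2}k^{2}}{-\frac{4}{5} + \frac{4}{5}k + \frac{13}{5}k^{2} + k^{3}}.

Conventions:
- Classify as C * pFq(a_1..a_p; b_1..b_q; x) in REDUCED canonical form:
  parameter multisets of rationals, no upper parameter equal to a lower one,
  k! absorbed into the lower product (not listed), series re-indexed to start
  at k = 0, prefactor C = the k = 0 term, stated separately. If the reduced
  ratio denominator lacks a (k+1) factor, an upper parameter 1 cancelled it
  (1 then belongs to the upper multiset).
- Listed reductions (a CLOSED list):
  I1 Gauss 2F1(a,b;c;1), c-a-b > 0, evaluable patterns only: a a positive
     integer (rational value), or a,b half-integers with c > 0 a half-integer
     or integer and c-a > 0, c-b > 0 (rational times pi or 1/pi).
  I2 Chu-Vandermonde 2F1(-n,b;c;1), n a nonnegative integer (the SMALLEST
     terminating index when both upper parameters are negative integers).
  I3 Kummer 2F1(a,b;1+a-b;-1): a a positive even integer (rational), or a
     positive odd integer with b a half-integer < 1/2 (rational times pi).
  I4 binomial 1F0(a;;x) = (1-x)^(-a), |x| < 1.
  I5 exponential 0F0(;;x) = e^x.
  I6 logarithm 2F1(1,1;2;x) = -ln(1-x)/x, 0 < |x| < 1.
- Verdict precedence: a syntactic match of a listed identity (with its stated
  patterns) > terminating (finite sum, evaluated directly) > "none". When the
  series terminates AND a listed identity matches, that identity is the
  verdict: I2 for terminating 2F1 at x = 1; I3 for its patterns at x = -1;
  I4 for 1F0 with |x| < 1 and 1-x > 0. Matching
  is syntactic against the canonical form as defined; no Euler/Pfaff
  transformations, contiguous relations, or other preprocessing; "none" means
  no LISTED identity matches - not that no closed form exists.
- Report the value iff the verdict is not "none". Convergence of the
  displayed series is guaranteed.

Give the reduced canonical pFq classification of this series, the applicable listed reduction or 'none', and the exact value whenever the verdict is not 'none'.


Prefactor -\frac{7}{2}, argument \frac{1}{2}: 2F2 with upper {-11, -\frac{5}{6}} over lower {-\frac{2}{5}, 2}. Verdict: terminating (-11 upstairs). 12 nonzero terms in all; added directly. Value: \frac{1209409709827324672765243367}{93114362696564275767410688}.

First insight: from the first term -\frac{7}{2}: roots of the ratio polynomials (C = -7/2) are the negated parameters.
Ratio: r(k) = \frac{1}{2} * (k-11) (k-\frac{5}{6}) / [(k-\frac{2}{5}) (k+2) (k+1)] - poly over poly, x = \frac{1}{2} from leading terms; C = -\frac{7}{2} at k = 0.


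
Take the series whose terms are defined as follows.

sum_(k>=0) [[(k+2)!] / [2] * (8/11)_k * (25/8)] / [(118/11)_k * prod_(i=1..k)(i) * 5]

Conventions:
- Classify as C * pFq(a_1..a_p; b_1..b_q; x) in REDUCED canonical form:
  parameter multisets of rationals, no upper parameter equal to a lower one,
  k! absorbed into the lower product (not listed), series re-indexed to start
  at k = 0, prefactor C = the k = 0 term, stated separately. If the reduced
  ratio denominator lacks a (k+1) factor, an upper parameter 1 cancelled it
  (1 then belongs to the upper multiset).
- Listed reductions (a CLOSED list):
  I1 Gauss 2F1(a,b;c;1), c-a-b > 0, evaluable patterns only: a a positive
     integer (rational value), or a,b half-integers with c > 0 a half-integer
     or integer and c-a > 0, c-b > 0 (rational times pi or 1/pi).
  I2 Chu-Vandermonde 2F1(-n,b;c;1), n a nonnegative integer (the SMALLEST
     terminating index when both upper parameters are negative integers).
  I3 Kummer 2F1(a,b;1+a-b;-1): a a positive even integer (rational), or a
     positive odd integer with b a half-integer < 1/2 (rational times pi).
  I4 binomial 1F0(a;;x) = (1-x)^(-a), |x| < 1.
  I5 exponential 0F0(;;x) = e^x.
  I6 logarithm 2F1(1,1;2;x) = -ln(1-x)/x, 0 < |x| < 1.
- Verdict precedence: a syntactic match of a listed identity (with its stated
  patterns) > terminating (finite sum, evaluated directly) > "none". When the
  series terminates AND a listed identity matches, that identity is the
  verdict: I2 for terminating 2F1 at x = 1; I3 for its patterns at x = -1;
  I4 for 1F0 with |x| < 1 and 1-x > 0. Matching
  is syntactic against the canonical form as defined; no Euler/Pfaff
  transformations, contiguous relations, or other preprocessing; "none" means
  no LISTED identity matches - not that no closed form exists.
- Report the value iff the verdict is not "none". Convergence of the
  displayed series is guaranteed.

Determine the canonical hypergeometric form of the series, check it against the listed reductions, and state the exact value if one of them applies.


Prefactor 5/8, argument 1: 2F1 with upper {8/11, 3} over lower {118/11}. Verdict (x = 1): Gauss's theorem (I1) applies (x = 1: the Gamma ratio telescopes since c-a-b = 7 > 0 and a = 3 in Z>0). Value: 45475/55902.

First insight: with t_0 = 5/8, the product of the first k integers (prefactor 5/8) is k!.
Consecutive-term ratio: r(k) = 1 * (k+8/11) (k+3) / [(k+118/11) (k+1)] - rational; roots negated = parameters, x = 1, C = 5/8.


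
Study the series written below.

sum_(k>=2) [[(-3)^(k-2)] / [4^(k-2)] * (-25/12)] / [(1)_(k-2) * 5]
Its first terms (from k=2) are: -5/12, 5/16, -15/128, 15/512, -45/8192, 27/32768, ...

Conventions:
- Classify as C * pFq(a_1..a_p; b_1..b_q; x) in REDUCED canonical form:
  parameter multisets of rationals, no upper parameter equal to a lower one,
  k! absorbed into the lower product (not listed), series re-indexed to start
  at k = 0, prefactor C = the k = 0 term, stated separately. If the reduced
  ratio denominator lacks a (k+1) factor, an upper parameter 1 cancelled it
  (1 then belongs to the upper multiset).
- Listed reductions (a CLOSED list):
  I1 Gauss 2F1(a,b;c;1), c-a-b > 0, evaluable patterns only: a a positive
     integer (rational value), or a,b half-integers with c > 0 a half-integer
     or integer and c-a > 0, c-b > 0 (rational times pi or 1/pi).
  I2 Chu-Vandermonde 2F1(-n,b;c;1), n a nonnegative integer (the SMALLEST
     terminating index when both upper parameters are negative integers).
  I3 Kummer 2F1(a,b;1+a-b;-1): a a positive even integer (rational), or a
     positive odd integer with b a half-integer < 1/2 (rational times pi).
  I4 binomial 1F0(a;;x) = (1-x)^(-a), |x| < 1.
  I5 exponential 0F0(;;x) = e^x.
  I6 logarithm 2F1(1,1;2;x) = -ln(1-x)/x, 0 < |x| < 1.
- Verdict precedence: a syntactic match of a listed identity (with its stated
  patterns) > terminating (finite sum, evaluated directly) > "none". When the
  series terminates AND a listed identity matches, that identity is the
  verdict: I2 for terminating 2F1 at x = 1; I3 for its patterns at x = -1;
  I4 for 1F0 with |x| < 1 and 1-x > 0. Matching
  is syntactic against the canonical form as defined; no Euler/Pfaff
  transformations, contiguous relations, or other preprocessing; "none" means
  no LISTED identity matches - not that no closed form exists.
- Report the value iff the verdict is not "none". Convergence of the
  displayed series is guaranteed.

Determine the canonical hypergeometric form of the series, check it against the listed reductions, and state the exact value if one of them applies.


With C = -5/12: the canonical form is 0F0(-; -; -3/4). Verdict: this is exponential (I5) (the 0F0 exponential series at x = -3/4). Exact value: (-5/12) * e^(-3/4).

Key step: from the first term -5/12: the constant factors (prefactor -5/12) combine into one prefactor.
Step ratio: r(k) = (-3/4) * 1 / [(k+1)] ; factor over Q: parameters, x = (-3/4), and C = -5/12.


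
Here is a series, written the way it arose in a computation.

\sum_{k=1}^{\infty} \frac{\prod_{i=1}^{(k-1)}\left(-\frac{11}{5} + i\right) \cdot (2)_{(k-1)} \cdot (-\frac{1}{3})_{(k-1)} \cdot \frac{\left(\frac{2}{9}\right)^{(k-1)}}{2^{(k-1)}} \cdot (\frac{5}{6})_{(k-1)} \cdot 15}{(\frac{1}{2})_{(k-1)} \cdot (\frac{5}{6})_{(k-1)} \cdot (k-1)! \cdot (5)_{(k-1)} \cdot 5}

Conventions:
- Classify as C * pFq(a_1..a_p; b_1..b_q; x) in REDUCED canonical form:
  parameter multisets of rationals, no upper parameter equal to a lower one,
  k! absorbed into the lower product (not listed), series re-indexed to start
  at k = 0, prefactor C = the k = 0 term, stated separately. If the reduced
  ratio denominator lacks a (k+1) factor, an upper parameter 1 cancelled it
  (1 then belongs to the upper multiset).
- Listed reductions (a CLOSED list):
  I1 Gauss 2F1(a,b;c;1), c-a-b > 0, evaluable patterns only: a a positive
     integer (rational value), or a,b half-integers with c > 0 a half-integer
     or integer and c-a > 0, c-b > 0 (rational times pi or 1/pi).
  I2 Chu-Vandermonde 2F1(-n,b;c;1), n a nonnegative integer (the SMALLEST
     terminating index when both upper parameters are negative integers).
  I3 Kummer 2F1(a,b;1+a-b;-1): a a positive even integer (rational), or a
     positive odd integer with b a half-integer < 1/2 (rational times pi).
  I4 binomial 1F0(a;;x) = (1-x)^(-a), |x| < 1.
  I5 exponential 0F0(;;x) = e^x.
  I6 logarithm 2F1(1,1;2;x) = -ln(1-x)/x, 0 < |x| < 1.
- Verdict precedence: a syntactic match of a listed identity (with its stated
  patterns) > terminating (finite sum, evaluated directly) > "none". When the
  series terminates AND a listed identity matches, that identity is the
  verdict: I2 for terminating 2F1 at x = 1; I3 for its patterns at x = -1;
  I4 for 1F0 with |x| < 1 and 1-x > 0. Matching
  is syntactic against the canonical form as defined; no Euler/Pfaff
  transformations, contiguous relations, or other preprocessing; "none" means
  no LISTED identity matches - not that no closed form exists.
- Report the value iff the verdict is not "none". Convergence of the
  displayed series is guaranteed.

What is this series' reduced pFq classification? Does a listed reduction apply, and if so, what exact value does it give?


First insight: from the first term 3: the running product (C = 3, x = 1/9) telescopes to a rising factorial.
Adjacent-term ratio: r(k) = \frac{1}{9} * (k-\frac{6}{5}) (k-\frac{1}{3}) (k+2) / [(k+\frac{1}{2}) (k+5) (k+1)] - rational in k. x = \frac{1}{9}; t_0 = 3; negate the roots.

With C = 3: the canonical form is 3F2(-\frac{6}{5}, -\frac{1}{3}, 2; \frac{1}{2}, 5; \frac{1}{9}). Verdict: none here - no I1-I6 shape fits x = \frac{1}{9} with lower {\frac{1}{2}, 5}.


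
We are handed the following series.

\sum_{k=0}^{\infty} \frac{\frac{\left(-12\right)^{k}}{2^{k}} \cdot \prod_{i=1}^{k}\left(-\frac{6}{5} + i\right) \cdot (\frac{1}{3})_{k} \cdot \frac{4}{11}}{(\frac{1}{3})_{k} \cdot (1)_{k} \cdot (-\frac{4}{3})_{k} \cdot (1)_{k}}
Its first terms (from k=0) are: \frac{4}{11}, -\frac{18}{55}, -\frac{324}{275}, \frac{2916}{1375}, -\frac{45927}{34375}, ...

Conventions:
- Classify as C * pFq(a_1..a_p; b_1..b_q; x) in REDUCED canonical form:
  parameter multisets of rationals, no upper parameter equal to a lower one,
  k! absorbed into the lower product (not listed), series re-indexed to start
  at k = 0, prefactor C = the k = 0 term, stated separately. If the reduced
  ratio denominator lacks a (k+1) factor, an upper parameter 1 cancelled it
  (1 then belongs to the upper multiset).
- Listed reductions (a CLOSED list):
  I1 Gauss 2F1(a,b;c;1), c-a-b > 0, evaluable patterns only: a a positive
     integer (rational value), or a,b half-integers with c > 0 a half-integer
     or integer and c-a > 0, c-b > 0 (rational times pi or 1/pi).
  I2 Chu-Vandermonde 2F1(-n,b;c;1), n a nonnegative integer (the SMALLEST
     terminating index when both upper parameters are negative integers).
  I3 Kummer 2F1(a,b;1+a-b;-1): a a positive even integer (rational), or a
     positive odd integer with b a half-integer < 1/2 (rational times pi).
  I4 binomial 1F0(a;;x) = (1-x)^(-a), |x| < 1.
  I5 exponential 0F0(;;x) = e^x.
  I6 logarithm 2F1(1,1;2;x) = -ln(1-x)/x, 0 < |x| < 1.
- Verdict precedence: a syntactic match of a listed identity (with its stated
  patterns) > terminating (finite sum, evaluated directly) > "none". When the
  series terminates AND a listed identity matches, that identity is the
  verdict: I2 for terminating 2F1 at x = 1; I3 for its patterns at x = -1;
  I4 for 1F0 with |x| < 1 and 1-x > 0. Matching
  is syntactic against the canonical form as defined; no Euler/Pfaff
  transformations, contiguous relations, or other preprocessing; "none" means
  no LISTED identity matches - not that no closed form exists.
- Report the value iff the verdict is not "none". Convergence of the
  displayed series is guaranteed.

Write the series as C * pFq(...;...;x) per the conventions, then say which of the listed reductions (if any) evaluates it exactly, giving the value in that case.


The tell: t_0 being \frac{4}{11}, (1)_k (C = 4/11, x = -6) is k! itself.
Ratio: r(k) = -6 * (k-\frac{1}{5}) / [(k-\frac{4}{3}) (k+1) (k+1)] - rational in k, leading ratio -6; with t_0 = \frac{4}{11}, classification follows.

Classification (C = \frac{4}{11}): 1F2 with upper {-\frac{1}{5}}, lower {-\frac{4}{3}, 1}, argument x = -6. Verdict: none. No listed pattern accepts 1F2(-\frac{1}{5}; -\frac{4}{3}, 1; -6).


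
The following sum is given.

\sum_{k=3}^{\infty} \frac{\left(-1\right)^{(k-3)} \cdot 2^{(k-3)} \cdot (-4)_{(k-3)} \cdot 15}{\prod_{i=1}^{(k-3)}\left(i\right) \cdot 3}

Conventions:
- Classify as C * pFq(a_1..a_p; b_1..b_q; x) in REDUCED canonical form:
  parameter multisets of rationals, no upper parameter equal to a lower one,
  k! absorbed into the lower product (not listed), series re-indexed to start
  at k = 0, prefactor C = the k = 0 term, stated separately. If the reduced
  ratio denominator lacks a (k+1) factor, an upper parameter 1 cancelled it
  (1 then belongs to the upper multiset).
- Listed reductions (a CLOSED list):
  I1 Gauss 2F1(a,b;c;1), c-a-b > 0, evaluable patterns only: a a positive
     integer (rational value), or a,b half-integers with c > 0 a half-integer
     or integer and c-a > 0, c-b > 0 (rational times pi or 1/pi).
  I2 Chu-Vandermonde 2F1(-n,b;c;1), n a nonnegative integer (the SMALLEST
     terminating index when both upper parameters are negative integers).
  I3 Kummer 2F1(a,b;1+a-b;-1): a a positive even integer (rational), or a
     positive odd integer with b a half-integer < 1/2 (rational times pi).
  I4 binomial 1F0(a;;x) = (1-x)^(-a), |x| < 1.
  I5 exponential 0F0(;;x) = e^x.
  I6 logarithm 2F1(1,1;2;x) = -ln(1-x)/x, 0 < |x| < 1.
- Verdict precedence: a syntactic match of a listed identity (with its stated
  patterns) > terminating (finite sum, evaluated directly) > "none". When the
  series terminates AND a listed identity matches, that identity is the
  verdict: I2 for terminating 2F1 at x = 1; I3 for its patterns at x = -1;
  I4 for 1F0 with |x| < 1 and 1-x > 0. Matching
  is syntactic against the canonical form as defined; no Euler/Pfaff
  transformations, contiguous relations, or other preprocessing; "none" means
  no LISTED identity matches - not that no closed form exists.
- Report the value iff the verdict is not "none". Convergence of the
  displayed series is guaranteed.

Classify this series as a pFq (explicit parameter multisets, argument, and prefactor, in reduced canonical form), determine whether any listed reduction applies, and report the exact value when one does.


Classification (C = 5): 1F0 with upper {-4}, lower {-}, argument x = -2. Verdict: terminating - no listed pattern fits, but -4 in the upper list cuts the series at k = 4; direct evaluation. Exact value: 405.

Key observation: t_0 = 5 here, and the (-1)^k factor (prefactor 5) folds into the argument's sign.
Consecutive-term ratio: r(k) = -2 * (k-4) / [(k+1)] - rational in k. x = -2; t_0 = 5; negate the roots.


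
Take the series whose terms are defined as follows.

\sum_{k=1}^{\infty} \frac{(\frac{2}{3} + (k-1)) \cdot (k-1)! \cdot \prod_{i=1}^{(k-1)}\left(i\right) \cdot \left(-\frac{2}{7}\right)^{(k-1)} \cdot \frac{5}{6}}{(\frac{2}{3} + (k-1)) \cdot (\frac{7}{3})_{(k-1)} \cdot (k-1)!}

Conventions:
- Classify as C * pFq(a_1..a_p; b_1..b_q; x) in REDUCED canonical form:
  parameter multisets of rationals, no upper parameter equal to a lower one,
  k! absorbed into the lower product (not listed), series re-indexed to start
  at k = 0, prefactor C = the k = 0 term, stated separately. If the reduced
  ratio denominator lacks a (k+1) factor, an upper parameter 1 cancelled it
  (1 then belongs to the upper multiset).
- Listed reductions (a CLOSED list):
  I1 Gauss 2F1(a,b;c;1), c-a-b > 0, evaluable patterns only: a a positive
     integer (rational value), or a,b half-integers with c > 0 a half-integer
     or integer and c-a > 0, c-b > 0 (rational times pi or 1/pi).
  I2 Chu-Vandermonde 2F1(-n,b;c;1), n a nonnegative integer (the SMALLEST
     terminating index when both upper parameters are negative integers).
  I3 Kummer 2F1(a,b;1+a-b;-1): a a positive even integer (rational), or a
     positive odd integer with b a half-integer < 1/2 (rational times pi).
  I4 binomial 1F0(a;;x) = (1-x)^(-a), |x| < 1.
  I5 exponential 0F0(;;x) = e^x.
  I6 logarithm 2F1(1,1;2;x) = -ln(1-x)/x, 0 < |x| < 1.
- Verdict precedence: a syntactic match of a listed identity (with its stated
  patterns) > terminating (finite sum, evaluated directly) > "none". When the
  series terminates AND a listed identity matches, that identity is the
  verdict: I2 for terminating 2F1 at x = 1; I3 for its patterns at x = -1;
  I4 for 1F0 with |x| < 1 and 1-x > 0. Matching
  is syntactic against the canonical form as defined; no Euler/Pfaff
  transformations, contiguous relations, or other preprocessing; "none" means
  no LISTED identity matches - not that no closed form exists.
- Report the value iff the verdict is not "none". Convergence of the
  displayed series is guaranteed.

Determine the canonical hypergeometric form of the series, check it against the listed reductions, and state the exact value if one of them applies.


Prefactor \frac{5}{6}, argument -\frac{2}{7}: 2F1 with upper {1, 1} over lower {\frac{7}{3}}. Verdict: none - at argument -\frac{2}{7} the multisets {1, 1} ; {\frac{7}{3}} match no listed identity.

Key step: t_0 being \frac{5}{6}, the factorial ratio (C = 5/6, x = -2/7) (k+a-1)!/(a-1)! is a rising factorial (a)_k.
Step ratio: r(k) = -\frac{2}{7} * (k+1) (k+1) / [(k+\frac{7}{3}) (k+1)] - poly over poly, x = -\frac{2}{7} from leading terms; C = \frac{5}{6} at k = 0.


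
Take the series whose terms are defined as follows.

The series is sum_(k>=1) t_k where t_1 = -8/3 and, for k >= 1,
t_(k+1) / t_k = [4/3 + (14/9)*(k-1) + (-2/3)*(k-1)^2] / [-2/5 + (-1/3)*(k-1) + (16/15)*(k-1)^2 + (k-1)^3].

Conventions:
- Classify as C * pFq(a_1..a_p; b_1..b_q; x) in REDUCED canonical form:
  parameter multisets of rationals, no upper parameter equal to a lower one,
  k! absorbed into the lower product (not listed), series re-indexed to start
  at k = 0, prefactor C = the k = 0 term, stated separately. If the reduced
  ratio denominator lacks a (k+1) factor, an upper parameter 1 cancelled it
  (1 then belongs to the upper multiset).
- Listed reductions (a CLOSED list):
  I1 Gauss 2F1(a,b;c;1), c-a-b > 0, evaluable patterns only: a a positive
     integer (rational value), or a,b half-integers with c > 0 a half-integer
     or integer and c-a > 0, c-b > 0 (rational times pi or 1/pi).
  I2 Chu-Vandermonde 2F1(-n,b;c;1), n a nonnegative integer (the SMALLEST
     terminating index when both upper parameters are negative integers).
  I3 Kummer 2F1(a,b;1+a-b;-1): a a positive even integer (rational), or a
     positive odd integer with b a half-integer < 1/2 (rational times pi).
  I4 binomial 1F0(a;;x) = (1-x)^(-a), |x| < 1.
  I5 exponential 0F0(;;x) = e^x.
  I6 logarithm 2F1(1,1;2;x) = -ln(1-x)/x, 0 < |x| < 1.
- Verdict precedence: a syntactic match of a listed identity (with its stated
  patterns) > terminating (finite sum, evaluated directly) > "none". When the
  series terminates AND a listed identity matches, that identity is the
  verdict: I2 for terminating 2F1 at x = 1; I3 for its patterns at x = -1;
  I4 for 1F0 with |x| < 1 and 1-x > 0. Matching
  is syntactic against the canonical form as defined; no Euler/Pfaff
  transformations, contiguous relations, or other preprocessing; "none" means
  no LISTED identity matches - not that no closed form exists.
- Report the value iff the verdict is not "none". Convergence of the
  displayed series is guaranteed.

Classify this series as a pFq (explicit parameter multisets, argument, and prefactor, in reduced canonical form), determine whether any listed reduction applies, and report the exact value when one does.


Classification (C = -8/3): 1F1 with upper {-3}, lower {-3/5}, argument x = -2/3. Verdict: terminating. (-3)_k vanishes past k = 3, leaving a 4-term sum, computed directly. Sum: 39784/1701.

Key observation: from the first term -8/3: cancel k + 2/3 from the displayed ratio first; then C = -8/3.
Term ratio: r(k) = (-2/3) * (k-3) / [(k-3/5) (k+1)] - rational in k, leading ratio (-2/3); with t_0 = -8/3, classification follows.
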